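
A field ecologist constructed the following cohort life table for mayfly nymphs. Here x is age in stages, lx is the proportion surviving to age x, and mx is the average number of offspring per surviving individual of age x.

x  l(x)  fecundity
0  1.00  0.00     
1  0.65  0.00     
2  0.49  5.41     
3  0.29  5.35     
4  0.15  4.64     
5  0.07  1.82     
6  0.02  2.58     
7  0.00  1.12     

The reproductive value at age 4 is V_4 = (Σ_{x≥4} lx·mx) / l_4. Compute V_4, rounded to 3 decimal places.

5.833

lx·mx for x ≥ 4: 0.696, 0.1274, 0.0516, 0 → sum = 0.875
V_4 = 0.875 / l_4 = 0.875 / 0.15 = 5.833333… → 5.833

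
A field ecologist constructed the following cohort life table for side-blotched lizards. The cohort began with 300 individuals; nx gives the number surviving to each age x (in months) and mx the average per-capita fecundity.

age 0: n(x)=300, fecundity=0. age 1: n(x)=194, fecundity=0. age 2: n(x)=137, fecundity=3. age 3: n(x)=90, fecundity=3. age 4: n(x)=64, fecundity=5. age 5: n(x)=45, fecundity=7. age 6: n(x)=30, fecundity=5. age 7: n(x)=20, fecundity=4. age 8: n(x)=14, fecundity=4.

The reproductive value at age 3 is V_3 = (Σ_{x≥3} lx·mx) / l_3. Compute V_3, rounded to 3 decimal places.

13.233

lx = nx/n0 = nx/300: 1, 0.64667…, 0.45667…, 0.3, 0.21333…, 0.15, 0.1, 0.06667…, 0.04667…
lx·mx for x ≥ 3: 0.9, 1.066667…, 1.05, 0.5, 0.266667…, 0.186667… → sum = 3.97…
V_3 = 3.97… / l_3 = 3.97… / 0.3 = 13.233333… → 13.233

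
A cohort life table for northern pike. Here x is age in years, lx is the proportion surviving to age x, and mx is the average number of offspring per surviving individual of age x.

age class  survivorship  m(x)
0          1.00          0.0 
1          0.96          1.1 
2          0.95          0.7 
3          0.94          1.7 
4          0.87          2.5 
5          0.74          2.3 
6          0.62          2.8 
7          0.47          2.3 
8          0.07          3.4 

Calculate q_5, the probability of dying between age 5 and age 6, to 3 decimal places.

q_5 = (l_5 − l_6) / l_5 = (0.74 − 0.62) / 0.74
     = 0.12 / 0.74 = 0.162162… → 0.162

0.162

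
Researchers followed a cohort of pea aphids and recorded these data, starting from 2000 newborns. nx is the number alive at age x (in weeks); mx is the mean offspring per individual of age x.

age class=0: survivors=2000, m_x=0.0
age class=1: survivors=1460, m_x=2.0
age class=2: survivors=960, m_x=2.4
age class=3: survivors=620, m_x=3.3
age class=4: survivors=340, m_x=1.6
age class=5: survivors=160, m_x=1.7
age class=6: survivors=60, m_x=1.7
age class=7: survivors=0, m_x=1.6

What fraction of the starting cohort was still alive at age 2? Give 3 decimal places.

0.480

l_2 = n_2/n_0 = 960/2000 = 0.48 → 0.480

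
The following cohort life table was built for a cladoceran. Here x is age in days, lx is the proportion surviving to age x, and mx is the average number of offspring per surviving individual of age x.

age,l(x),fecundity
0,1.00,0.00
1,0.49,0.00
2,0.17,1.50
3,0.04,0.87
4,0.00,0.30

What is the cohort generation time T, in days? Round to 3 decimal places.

lx·mx: 0, 0, 0.255, 0.0348, 0 → R0 = 0.2898
x·lx·mx: 0, 0, 0.51, 0.1044, 0 → Σ = 0.6144
T = 0.6144 / 0.2898 = 2.120083… → 2.120

2.120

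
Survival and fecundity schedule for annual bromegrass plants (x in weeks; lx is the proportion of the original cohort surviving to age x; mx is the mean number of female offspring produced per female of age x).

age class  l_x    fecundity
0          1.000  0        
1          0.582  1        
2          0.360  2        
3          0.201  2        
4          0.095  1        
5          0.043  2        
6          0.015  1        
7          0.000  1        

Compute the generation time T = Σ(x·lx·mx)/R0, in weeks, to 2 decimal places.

2.17

lx·mx: 0, 0.582, 0.72, 0.402, 0.095, 0.086, 0.015, 0 → R0 = 1.9
x·lx·mx: 0, 0.582, 1.44, 1.206, 0.38, 0.43, 0.09, 0 → Σ = 4.128
T = 4.128 / 1.9 = 2.172632… → 2.17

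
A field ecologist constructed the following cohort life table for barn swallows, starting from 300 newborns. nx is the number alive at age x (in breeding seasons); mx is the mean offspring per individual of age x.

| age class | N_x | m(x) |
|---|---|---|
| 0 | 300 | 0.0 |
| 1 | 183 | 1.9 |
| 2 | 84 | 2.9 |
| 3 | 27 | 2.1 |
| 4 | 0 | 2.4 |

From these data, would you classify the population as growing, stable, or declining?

growing

lx = nx/n0 = nx/300: 1, 0.61, 0.28, 0.09, 0
R0 = Σ lx·mx = 0 + 1.159 + 0.812 + 0.189 + 0 = 2.16
R0 > 1, so the population is growing.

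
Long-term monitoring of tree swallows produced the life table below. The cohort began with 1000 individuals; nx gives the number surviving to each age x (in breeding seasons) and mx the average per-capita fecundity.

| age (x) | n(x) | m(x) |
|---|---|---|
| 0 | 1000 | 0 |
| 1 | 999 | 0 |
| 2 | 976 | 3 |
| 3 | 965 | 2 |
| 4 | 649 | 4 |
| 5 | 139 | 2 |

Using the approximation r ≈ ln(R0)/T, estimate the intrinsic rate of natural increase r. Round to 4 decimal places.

lx = nx/n0 = nx/1000: 1, 0.999, 0.976, 0.965, 0.649, 0.139
R0 = Σ lx·mx = 0 + 0 + 2.928 + 1.93 + 2.596 + 0.278 = 7.732
Σ x·lx·mx = 23.42; T = 23.42/7.732 = 3.02897…
r ≈ ln(R0)/T = ln(7.732)/3.02897… = 0.675268… → 0.6753

0.6753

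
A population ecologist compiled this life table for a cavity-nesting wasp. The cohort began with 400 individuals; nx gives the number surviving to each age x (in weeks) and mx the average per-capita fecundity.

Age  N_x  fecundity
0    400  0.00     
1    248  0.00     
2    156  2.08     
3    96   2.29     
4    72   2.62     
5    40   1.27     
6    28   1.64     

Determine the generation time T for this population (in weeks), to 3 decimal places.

3.125

lx = nx/n0 = nx/400: 1, 0.62, 0.39, 0.24, 0.18, 0.1, 0.07
lx·mx: 0, 0, 0.8112, 0.5496, 0.4716, 0.127, 0.1148 → R0 = 2.0742
x·lx·mx: 0, 0, 1.6224, 1.6488, 1.8864, 0.635, 0.6888 → Σ = 6.4814
T = 6.4814 / 2.0742 = 3.124771… → 3.125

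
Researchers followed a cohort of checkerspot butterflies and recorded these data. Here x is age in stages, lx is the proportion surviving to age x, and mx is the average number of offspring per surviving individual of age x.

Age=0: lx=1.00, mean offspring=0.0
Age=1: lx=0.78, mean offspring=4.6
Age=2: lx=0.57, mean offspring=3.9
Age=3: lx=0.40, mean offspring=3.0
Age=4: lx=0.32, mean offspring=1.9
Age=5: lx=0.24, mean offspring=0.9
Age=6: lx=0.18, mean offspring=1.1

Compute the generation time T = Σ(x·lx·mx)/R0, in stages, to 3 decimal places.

lx·mx: 0, 3.588, 2.223, 1.2, 0.608, 0.216, 0.198 → R0 = 8.033
x·lx·mx: 0, 3.588, 4.446, 3.6, 2.432, 1.08, 1.188 → Σ = 16.334
T = 16.334 / 8.033 = 2.033362… → 2.033

2.033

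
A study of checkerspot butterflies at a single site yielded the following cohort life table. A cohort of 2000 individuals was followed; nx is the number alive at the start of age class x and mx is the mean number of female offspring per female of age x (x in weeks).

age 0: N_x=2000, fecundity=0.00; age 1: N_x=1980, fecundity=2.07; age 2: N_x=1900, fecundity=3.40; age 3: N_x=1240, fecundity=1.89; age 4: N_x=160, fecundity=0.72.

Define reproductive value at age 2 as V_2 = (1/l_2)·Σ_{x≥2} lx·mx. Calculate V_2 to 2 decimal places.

4.69

lx = nx/n0 = nx/2000: 1, 0.99, 0.95, 0.62, 0.08
lx·mx for x ≥ 2: 3.23, 1.1718, 0.0576 → sum = 4.4594
V_2 = 4.4594 / l_2 = 4.4594 / 0.95 = 4.694105… → 4.69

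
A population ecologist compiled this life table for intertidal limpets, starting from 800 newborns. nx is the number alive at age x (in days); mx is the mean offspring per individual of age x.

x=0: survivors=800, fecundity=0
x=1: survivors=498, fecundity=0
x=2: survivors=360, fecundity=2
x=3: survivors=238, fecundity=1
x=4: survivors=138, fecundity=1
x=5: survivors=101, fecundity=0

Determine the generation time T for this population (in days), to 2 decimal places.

2.47

lx = nx/n0 = nx/800: 1, 0.6225, 0.45, 0.2975, 0.1725, 0.12625
lx·mx: 0, 0, 0.9, 0.2975, 0.1725, 0 → R0 = 1.37
x·lx·mx: 0, 0, 1.8, 0.8925, 0.69, 0 → Σ = 3.3825
T = 3.3825 / 1.37 = 2.468978… → 2.47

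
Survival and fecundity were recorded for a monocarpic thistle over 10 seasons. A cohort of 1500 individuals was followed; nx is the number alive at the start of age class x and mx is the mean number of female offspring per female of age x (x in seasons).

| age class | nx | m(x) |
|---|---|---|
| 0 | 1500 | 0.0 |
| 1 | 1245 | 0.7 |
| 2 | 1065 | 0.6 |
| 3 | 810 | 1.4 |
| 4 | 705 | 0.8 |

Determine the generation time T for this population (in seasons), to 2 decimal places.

lx = nx/n0 = nx/1500: 1, 0.83, 0.71, 0.54, 0.47
lx·mx: 0, 0.581, 0.426, 0.756, 0.376 → R0 = 2.139
x·lx·mx: 0, 0.581, 0.852, 2.268, 1.504 → Σ = 5.205
T = 5.205 / 2.139 = 2.43338… → 2.43

2.43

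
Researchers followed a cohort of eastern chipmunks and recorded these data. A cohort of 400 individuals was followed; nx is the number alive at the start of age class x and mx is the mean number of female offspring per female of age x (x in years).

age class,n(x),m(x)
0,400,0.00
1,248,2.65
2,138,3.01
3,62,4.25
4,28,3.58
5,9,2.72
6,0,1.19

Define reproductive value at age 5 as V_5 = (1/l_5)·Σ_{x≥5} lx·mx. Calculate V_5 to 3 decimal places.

2.720

lx = nx/n0 = nx/400: 1, 0.62, 0.345, 0.155, 0.07, 0.0225, 0
lx·mx for x ≥ 5: 0.0612, 0 → sum = 0.0612
V_5 = 0.0612 / l_5 = 0.0612 / 0.0225 = 2.72 → 2.720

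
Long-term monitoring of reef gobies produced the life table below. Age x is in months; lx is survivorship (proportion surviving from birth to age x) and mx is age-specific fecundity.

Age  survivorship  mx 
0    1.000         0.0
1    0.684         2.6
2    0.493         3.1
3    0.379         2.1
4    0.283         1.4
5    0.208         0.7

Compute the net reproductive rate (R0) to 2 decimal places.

4.64

lx·mx by age: 0, 1.7784, 1.5283, 0.7959, 0.3962, 0.1456
R0 = Σ lx·mx = 4.6444 → 4.64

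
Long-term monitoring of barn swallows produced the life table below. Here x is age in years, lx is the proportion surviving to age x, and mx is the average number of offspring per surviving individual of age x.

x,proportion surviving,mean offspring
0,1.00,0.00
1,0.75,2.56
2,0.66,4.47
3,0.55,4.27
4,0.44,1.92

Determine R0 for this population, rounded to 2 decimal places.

lx·mx by age: 0, 1.92, 2.9502, 2.3485, 0.8448
R0 = Σ lx·mx = 8.0635 → 8.06

8.06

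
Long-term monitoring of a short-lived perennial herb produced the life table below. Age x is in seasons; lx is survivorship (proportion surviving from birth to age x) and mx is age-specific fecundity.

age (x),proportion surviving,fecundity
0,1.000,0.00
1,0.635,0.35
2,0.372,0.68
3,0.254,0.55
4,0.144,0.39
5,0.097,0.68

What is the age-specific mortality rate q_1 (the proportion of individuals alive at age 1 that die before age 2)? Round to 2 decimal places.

q_1 = (l_1 − l_2) / l_1 = (0.635 − 0.372) / 0.635
     = 0.263 / 0.635 = 0.414173… → 0.41

0.41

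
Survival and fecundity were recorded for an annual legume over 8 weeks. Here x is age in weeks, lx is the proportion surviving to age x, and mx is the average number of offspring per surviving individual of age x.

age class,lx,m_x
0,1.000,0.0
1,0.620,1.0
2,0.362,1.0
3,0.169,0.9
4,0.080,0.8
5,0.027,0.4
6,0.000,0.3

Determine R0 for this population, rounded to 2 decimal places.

1.21

lx·mx by age: 0, 0.62, 0.362, 0.1521, 0.064, 0.0108, 0
R0 = Σ lx·mx = 1.2089 → 1.21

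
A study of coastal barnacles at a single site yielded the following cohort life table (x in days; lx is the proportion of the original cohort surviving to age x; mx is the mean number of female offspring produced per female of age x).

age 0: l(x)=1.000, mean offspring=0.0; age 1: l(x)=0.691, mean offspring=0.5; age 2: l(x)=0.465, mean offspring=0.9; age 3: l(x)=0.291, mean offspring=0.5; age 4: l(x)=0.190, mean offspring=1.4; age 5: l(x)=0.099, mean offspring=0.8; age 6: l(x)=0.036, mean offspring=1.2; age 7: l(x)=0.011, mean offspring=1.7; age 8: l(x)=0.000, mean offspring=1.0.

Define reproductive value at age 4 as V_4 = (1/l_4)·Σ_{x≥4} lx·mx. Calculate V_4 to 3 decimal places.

lx·mx for x ≥ 4: 0.266, 0.0792, 0.0432, 0.0187, 0 → sum = 0.4071
V_4 = 0.4071 / l_4 = 0.4071 / 0.19 = 2.142632… → 2.143

2.143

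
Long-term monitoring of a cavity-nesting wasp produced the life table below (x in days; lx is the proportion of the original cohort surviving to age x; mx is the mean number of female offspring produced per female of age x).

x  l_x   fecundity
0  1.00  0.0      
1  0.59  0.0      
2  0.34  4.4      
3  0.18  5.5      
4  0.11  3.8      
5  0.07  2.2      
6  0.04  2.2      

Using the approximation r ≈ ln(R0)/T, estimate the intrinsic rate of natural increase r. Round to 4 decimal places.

R0 = Σ lx·mx = 0 + 0 + 1.496 + 0.99 + 0.418 + 0.154 + 0.088 = 3.146
Σ x·lx·mx = 8.932; T = 8.932/3.146 = 2.83916…
r ≈ ln(R0)/T = ln(3.146)/2.83916… = 0.403687… → 0.4037

0.4037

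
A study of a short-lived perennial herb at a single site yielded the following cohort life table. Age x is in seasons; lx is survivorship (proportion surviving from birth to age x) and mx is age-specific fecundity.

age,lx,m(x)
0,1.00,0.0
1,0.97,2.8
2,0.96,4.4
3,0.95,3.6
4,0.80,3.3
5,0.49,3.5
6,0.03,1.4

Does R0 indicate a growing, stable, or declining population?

R0 = Σ lx·mx = 0 + 2.716 + 4.224 + 3.42 + 2.64 + 1.715 + 0.042 = 14.757
R0 > 1, so the population is growing.

growing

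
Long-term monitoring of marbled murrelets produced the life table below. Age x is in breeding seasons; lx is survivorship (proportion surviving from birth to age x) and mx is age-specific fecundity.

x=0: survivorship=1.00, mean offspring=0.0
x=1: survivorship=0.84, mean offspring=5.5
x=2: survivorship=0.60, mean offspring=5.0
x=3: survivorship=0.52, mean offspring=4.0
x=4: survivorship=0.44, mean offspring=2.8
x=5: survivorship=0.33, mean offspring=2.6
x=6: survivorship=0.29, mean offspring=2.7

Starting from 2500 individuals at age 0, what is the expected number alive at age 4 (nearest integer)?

1100

Expected survivors = N0 · l_4 = 2500 × 0.44 = 1100 → 1100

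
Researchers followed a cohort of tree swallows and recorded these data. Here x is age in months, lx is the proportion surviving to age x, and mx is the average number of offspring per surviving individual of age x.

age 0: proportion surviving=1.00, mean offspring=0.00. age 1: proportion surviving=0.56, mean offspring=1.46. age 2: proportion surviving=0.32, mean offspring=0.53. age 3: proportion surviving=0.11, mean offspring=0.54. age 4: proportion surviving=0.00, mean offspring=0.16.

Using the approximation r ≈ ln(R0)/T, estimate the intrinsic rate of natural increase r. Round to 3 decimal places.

R0 = Σ lx·mx = 0 + 0.8176 + 0.1696 + 0.0594 + 0 = 1.0466
Σ x·lx·mx = 1.335; T = 1.335/1.0466 = 1.27556…
r ≈ ln(R0)/T = ln(1.0466)/1.27556… = 0.03571… → 0.036

0.036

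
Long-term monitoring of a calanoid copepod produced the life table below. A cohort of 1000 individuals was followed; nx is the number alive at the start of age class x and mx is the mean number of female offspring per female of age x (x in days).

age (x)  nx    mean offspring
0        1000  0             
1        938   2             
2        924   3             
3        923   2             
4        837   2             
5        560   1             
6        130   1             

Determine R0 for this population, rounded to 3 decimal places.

8.858

lx = nx/n0 = nx/1000: 1, 0.938, 0.924, 0.923, 0.837, 0.56, 0.13
lx·mx by age: 0, 1.876, 2.772, 1.846, 1.674, 0.56, 0.13
R0 = Σ lx·mx = 8.858 → 8.858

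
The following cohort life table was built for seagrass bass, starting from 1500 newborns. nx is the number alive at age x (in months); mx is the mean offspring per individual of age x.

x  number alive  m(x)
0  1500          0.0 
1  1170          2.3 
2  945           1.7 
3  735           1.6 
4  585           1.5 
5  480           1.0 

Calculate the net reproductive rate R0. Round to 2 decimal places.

lx = nx/n0 = nx/1500: 1, 0.78, 0.63, 0.49, 0.39, 0.32
lx·mx by age: 0, 1.794, 1.071, 0.784, 0.585, 0.32
R0 = Σ lx·mx = 4.554 → 4.55

4.55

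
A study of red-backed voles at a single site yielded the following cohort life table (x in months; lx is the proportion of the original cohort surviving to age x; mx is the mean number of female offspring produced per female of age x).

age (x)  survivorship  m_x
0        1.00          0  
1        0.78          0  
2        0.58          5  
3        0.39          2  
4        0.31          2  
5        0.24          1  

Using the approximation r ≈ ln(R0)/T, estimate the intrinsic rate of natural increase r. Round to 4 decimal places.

0.5811

R0 = Σ lx·mx = 0 + 0 + 2.9 + 0.78 + 0.62 + 0.24 = 4.54
Σ x·lx·mx = 11.82; T = 11.82/4.54 = 2.60352…
r ≈ ln(R0)/T = ln(4.54)/2.60352… = 0.581107… → 0.5811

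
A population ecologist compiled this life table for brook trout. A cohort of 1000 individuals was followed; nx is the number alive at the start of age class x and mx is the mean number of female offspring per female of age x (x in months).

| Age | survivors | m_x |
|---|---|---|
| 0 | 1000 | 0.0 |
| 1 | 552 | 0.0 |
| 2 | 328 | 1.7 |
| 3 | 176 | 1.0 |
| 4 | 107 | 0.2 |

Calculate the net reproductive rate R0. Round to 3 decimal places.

lx = nx/n0 = nx/1000: 1, 0.552, 0.328, 0.176, 0.107
lx·mx by age: 0, 0, 0.5576, 0.176, 0.0214
R0 = Σ lx·mx = 0.755 → 0.755

0.755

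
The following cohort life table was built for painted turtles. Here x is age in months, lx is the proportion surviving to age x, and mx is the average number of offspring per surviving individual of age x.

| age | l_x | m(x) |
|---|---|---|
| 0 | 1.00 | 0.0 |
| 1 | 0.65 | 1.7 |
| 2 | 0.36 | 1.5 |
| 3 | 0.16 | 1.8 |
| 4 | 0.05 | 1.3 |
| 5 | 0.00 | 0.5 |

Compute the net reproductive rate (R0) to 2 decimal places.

2.00

lx·mx by age: 0, 1.105, 0.54, 0.288, 0.065, 0
R0 = Σ lx·mx = 1.998 → 2.00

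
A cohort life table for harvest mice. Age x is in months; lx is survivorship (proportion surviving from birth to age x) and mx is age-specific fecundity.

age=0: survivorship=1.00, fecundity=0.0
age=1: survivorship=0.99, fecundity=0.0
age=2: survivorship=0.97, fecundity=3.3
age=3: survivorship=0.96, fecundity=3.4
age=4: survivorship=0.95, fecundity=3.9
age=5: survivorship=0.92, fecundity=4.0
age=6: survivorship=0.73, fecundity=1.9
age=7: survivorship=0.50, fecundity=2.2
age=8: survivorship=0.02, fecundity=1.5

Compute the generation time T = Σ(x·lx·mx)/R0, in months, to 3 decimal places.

lx·mx: 0, 0, 3.201, 3.264, 3.705, 3.68, 1.387, 1.1, 0.03 → R0 = 16.367
x·lx·mx: 0, 0, 6.402, 9.792, 14.82, 18.4, 8.322, 7.7, 0.24 → Σ = 65.676
T = 65.676 / 16.367 = 4.012708… → 4.013

4.013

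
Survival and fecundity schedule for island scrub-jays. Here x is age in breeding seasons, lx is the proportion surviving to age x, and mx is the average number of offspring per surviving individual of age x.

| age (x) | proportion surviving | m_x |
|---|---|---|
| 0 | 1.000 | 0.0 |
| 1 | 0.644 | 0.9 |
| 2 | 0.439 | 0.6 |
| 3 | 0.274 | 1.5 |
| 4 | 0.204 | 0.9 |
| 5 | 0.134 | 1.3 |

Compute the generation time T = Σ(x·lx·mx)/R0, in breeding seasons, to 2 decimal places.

lx·mx: 0, 0.5796, 0.2634, 0.411, 0.1836, 0.1742 → R0 = 1.6118
x·lx·mx: 0, 0.5796, 0.5268, 1.233, 0.7344, 0.871 → Σ = 3.9448
T = 3.9448 / 1.6118 = 2.44745… → 2.45

2.45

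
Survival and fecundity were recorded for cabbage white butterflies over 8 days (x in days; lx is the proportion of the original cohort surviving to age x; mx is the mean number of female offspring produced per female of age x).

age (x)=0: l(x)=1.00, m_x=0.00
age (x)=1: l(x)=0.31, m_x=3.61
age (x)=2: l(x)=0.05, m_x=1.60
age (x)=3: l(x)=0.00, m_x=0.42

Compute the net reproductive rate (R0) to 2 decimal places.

1.20

lx·mx by age: 0, 1.1191, 0.08, 0
R0 = Σ lx·mx = 1.1991 → 1.20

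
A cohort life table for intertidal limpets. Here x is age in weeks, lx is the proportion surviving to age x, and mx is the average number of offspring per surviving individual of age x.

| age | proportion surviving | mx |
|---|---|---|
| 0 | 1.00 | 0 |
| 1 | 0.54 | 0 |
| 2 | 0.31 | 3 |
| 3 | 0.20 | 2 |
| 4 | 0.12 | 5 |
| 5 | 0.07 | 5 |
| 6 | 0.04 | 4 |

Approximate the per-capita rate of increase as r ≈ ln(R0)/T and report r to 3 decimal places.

0.266

R0 = Σ lx·mx = 0 + 0 + 0.93 + 0.4 + 0.6 + 0.35 + 0.16 = 2.44
Σ x·lx·mx = 8.17; T = 8.17/2.44 = 3.34836…
r ≈ ln(R0)/T = ln(2.44)/3.34836… = 0.2664… → 0.266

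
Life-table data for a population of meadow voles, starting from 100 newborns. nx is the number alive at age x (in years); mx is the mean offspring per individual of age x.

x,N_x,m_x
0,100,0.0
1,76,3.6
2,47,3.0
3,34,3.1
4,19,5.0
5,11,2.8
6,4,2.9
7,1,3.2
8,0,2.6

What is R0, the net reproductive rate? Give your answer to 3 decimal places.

6.606

lx = nx/n0 = nx/100: 1, 0.76, 0.47, 0.34, 0.19, 0.11, 0.04, 0.01, 0
lx·mx by age: 0, 2.736, 1.41, 1.054, 0.95, 0.308, 0.116, 0.032, 0
R0 = Σ lx·mx = 6.606 → 6.606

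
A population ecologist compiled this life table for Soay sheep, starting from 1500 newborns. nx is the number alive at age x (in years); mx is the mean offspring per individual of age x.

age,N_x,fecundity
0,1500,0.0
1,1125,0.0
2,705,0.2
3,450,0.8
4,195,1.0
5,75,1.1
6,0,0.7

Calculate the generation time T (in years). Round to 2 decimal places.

3.28

lx = nx/n0 = nx/1500: 1, 0.75, 0.47, 0.3, 0.13, 0.05, 0
lx·mx: 0, 0, 0.094, 0.24, 0.13, 0.055, 0 → R0 = 0.519
x·lx·mx: 0, 0, 0.188, 0.72, 0.52, 0.275, 0 → Σ = 1.703
T = 1.703 / 0.519 = 3.28131… → 3.28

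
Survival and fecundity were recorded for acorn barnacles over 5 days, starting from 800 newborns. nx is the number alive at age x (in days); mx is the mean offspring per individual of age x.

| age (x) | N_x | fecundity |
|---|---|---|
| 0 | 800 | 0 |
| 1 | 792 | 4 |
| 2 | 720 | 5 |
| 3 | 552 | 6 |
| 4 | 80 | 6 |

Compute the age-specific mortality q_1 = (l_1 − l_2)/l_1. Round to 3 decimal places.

lx = nx/n0 = nx/800: 1, 0.99, 0.9, 0.69, 0.1
q_1 = (l_1 − l_2) / l_1 = (0.99 − 0.9) / 0.99
     = 0.09 / 0.99 = 0.090909… → 0.091

0.091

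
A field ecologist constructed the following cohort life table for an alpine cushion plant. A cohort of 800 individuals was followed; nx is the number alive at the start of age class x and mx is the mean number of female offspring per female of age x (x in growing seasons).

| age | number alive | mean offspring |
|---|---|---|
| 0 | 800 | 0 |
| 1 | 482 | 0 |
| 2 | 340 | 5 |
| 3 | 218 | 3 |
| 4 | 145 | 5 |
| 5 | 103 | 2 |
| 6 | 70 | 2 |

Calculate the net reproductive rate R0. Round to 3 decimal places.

4.281

lx = nx/n0 = nx/800: 1, 0.6025, 0.425, 0.2725, 0.18125, 0.12875, 0.0875
lx·mx by age: 0, 0, 2.125, 0.8175, 0.90625, 0.2575, 0.175
R0 = Σ lx·mx = 4.28125 → 4.281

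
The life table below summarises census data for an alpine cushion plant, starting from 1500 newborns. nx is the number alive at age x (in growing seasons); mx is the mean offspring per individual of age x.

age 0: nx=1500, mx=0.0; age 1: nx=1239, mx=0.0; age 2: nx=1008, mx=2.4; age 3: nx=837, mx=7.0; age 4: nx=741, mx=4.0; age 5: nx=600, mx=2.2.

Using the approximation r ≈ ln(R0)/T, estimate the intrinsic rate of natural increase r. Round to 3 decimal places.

0.653

lx = nx/n0 = nx/1500: 1, 0.826, 0.672, 0.558, 0.494, 0.4
R0 = Σ lx·mx = 0 + 0 + 1.6128 + 3.906 + 1.976 + 0.88 = 8.3748
Σ x·lx·mx = 27.2476; T = 27.2476/8.3748 = 3.25352…
r ≈ ln(R0)/T = ln(8.3748)/3.25352… = 0.65321… → 0.653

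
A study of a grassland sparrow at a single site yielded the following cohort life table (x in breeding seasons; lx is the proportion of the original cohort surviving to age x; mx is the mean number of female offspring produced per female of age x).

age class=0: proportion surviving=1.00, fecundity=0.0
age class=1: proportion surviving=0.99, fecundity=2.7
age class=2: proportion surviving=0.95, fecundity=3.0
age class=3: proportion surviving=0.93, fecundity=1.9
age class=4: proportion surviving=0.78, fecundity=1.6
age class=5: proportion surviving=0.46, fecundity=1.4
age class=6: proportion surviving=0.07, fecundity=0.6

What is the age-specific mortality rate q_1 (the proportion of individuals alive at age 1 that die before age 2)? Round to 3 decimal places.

0.040

q_1 = (l_1 − l_2) / l_1 = (0.99 − 0.95) / 0.99
     = 0.04 / 0.99 = 0.040404… → 0.040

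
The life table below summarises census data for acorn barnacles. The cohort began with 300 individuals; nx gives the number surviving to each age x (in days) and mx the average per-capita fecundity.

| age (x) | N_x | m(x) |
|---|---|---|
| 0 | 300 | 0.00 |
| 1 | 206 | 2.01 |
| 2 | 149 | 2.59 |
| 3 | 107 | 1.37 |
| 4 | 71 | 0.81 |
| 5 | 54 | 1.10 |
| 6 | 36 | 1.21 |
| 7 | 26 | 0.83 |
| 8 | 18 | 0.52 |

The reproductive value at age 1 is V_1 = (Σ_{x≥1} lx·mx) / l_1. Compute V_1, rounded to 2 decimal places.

5.52

lx = nx/n0 = nx/300: 1, 0.68667…, 0.49667…, 0.35667…, 0.23667…, 0.18, 0.12, 0.08667…, 0.06
lx·mx for x ≥ 1: 1.3802…, 1.286367…, 0.488633…, 0.1917…, 0.198, 0.1452, 0.071933…, 0.0312 → sum = 3.793233…
V_1 = 3.793233… / l_1 = 3.793233… / 0.686667… = 5.524126… → 5.52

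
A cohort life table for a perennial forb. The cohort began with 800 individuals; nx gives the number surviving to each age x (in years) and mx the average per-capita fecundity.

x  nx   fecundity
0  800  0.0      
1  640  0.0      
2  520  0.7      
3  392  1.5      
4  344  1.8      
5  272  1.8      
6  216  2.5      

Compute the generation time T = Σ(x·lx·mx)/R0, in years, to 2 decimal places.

4.10

lx = nx/n0 = nx/800: 1, 0.8, 0.65, 0.49, 0.43, 0.34, 0.27
lx·mx: 0, 0, 0.455, 0.735, 0.774, 0.612, 0.675 → R0 = 3.251
x·lx·mx: 0, 0, 0.91, 2.205, 3.096, 3.06, 4.05 → Σ = 13.321
T = 13.321 / 3.251 = 4.097508… → 4.10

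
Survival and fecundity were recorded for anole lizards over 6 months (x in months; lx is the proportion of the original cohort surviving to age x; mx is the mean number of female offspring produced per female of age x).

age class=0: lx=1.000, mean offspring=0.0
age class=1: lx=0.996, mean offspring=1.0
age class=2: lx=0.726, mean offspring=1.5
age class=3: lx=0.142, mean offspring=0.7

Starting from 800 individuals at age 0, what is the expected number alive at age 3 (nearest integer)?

Expected survivors = N0 · l_3 = 800 × 0.142 = 113.6 → 114

114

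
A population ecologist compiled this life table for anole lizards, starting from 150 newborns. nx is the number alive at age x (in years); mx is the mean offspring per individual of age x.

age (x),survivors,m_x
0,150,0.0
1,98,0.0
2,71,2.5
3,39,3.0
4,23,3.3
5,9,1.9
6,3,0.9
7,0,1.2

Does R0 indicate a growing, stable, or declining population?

growing

lx = nx/n0 = nx/150: 1, 0.65333…, 0.47333…, 0.26, 0.15333…, 0.06, 0.02, 0
R0 = Σ lx·mx = 0 + 0 + 1.183333… + 0.78 + 0.506… + 0.114 + 0.018 + 0 = 2.601333…
R0 > 1, so the population is growing.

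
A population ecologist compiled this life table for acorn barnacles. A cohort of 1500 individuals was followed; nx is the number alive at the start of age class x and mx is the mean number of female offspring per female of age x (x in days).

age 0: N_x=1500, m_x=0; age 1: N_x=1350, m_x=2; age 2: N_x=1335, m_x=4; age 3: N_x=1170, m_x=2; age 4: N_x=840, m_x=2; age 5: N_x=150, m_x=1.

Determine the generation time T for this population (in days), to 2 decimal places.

lx = nx/n0 = nx/1500: 1, 0.9, 0.89, 0.78, 0.56, 0.1
lx·mx: 0, 1.8, 3.56, 1.56, 1.12, 0.1 → R0 = 8.14
x·lx·mx: 0, 1.8, 7.12, 4.68, 4.48, 0.5 → Σ = 18.58
T = 18.58 / 8.14 = 2.282555… → 2.28

2.28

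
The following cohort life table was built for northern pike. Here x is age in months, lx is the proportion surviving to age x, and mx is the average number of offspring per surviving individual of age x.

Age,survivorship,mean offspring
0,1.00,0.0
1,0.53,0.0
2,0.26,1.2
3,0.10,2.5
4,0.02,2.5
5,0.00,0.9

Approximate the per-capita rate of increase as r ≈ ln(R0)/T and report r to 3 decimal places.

-0.191

R0 = Σ lx·mx = 0 + 0 + 0.312 + 0.25 + 0.05 + 0 = 0.612
Σ x·lx·mx = 1.574; T = 1.574/0.612 = 2.5719…
r ≈ ln(R0)/T = ln(0.612)/2.5719… = -0.19092… → -0.191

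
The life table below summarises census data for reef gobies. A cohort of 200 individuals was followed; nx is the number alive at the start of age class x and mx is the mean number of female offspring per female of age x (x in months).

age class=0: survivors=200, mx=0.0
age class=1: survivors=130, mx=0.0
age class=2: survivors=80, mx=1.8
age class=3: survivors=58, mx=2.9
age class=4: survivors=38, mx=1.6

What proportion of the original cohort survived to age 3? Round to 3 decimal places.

0.290

l_3 = n_3/n_0 = 58/200 = 0.29 → 0.290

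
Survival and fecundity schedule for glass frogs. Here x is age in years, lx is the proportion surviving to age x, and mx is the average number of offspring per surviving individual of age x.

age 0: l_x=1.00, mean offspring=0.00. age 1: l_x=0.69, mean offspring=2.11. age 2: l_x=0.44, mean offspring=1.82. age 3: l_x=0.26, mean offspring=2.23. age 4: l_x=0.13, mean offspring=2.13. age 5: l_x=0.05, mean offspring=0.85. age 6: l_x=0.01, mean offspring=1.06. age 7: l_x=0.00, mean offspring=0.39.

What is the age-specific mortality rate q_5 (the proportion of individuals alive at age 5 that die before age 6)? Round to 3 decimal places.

0.800

q_5 = (l_5 − l_6) / l_5 = (0.05 − 0.01) / 0.05
     = 0.04 / 0.05 = 0.8 → 0.800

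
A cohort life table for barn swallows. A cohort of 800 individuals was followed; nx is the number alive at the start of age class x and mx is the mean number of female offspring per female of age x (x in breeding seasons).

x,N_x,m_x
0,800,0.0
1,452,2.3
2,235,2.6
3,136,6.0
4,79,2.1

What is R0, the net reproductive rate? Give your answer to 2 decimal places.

lx = nx/n0 = nx/800: 1, 0.565, 0.29375, 0.17, 0.09875
lx·mx by age: 0, 1.2995, 0.76375, 1.02, 0.207375
R0 = Σ lx·mx = 3.290625 → 3.29

3.29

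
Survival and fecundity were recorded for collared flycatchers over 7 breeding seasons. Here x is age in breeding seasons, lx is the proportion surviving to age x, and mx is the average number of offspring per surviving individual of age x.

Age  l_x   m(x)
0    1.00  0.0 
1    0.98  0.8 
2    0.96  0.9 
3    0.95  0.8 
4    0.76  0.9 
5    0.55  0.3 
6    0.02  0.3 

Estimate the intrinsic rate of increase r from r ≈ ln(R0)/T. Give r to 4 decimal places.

R0 = Σ lx·mx = 0 + 0.784 + 0.864 + 0.76 + 0.684 + 0.165 + 0.006 = 3.263
Σ x·lx·mx = 8.389; T = 8.389/3.263 = 2.57095…
r ≈ ln(R0)/T = ln(3.263)/2.57095… = 0.460004… → 0.4600

0.4600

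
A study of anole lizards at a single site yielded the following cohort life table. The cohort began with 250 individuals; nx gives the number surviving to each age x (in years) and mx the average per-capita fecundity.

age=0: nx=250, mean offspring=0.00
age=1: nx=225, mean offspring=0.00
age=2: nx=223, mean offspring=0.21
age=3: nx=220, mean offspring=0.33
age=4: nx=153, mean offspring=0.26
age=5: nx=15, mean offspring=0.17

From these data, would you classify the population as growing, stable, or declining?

lx = nx/n0 = nx/250: 1, 0.9, 0.892, 0.88, 0.612, 0.06
R0 = Σ lx·mx = 0 + 0 + 0.18732 + 0.2904 + 0.15912 + 0.0102 = 0.64704
R0 < 1, so the population is declining.

declining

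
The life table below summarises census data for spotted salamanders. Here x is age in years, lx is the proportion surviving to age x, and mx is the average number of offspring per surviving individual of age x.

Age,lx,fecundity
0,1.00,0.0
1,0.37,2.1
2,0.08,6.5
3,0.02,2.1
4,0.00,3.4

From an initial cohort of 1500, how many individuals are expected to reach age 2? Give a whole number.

120

Expected survivors = N0 · l_2 = 1500 × 0.08 = 120 → 120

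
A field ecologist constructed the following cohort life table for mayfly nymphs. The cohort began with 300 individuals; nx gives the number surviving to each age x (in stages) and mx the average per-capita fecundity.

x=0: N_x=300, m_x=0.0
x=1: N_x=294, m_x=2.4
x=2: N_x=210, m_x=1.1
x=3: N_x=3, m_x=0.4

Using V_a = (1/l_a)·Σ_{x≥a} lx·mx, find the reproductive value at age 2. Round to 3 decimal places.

1.106

lx = nx/n0 = nx/300: 1, 0.98, 0.7, 0.01
lx·mx for x ≥ 2: 0.77, 0.004 → sum = 0.774
V_2 = 0.774 / l_2 = 0.774 / 0.7 = 1.105714… → 1.106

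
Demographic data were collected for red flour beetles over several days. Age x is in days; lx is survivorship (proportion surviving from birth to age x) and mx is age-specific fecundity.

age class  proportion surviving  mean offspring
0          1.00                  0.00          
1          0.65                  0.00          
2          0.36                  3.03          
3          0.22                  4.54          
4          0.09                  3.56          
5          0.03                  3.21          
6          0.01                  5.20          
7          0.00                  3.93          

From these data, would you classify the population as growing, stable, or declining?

R0 = Σ lx·mx = 0 + 0 + 1.0908 + 0.9988 + 0.3204 + 0.0963 + 0.052 + 0 = 2.5583
R0 > 1, so the population is growing.

growing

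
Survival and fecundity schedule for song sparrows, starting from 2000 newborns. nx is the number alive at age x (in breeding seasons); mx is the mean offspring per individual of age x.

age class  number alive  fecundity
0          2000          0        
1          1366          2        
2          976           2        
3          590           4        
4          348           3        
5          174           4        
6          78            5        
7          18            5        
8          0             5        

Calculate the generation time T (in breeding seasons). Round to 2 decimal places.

2.63

lx = nx/n0 = nx/2000: 1, 0.683, 0.488, 0.295, 0.174, 0.087, 0.039, 0.009, 0
lx·mx: 0, 1.366, 0.976, 1.18, 0.522, 0.348, 0.195, 0.045, 0 → R0 = 4.632
x·lx·mx: 0, 1.366, 1.952, 3.54, 2.088, 1.74, 1.17, 0.315, 0 → Σ = 12.171
T = 12.171 / 4.632 = 2.627591… → 2.63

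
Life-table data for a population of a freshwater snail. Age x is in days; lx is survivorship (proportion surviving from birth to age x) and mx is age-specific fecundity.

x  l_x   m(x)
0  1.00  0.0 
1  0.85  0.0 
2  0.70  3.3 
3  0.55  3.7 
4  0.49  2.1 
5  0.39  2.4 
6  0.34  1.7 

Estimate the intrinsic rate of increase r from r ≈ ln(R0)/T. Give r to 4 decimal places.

0.5782

R0 = Σ lx·mx = 0 + 0 + 2.31 + 2.035 + 1.029 + 0.936 + 0.578 = 6.888
Σ x·lx·mx = 22.989; T = 22.989/6.888 = 3.33754…
r ≈ ln(R0)/T = ln(6.888)/3.33754… = 0.578204… → 0.5782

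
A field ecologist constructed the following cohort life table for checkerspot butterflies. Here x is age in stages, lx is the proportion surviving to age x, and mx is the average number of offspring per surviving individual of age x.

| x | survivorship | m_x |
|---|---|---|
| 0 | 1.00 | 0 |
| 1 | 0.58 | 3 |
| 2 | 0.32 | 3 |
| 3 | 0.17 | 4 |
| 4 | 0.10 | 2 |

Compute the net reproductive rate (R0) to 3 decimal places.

lx·mx by age: 0, 1.74, 0.96, 0.68, 0.2
R0 = Σ lx·mx = 3.58 → 3.580

3.580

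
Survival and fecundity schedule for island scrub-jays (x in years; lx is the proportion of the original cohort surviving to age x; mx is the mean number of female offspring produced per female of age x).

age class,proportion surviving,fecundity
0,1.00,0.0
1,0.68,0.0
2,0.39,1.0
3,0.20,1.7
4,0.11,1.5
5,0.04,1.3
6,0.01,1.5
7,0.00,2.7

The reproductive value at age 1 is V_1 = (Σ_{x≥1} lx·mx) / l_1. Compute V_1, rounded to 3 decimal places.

lx·mx for x ≥ 1: 0, 0.39, 0.34, 0.165, 0.052, 0.015, 0 → sum = 0.962
V_1 = 0.962 / l_1 = 0.962 / 0.68 = 1.414706… → 1.415

1.415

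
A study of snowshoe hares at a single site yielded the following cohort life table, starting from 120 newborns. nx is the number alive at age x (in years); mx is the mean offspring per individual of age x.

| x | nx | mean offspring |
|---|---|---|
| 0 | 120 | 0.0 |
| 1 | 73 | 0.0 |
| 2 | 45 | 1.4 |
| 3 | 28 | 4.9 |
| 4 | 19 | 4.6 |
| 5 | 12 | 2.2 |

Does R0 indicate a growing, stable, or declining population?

growing

lx = nx/n0 = nx/120: 1, 0.60833…, 0.375, 0.23333…, 0.15833…, 0.1
R0 = Σ lx·mx = 0 + 0 + 0.525 + 1.143333… + 0.728333… + 0.22 = 2.616667…
R0 > 1, so the population is growing.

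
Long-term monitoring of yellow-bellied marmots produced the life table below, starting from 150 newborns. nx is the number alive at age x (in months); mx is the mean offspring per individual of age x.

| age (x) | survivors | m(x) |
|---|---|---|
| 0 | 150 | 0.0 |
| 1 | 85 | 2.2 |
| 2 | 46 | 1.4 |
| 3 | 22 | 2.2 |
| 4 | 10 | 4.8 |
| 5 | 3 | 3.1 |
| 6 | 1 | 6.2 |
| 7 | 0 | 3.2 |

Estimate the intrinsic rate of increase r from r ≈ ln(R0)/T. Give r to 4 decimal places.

0.4362

lx = nx/n0 = nx/150: 1, 0.56667…, 0.30667…, 0.14667…, 0.06667…, 0.02, 0.00667…, 0
R0 = Σ lx·mx = 0 + 1.24667… + 0.42933… + 0.32267… + 0.32… + 0.062 + 0.04133… + 0 = 2.422…
Σ x·lx·mx = 4.911333…; T = 4.911333…/2.422… = 2.0278…
r ≈ ln(R0)/T = ln(2.422…)/2.0278… = 0.436233… → 0.4362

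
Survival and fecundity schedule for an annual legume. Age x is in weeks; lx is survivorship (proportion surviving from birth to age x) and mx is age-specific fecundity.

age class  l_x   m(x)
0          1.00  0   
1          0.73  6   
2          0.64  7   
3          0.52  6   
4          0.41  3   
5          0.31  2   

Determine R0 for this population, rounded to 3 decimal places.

13.830

lx·mx by age: 0, 4.38, 4.48, 3.12, 1.23, 0.62
R0 = Σ lx·mx = 13.83 → 13.830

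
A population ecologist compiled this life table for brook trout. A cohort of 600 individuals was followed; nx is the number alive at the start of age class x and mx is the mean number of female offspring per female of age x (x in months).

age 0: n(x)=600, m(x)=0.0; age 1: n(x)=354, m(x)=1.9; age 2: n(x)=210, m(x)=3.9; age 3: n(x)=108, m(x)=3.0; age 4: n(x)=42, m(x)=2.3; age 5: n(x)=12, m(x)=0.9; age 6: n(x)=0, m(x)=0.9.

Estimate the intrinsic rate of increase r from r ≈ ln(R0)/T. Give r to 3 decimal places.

0.602

lx = nx/n0 = nx/600: 1, 0.59, 0.35, 0.18, 0.07, 0.02, 0
R0 = Σ lx·mx = 0 + 1.121 + 1.365 + 0.54 + 0.161 + 0.018 + 0 = 3.205
Σ x·lx·mx = 6.205; T = 6.205/3.205 = 1.93604…
r ≈ ln(R0)/T = ln(3.205)/1.93604… = 0.6016… → 0.602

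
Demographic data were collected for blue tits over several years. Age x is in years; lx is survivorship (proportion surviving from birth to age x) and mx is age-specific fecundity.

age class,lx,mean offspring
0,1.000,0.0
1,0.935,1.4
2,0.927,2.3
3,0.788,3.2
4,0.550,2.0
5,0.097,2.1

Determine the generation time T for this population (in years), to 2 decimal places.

lx·mx: 0, 1.309, 2.1321, 2.5216, 1.1, 0.2037 → R0 = 7.2664
x·lx·mx: 0, 1.309, 4.2642, 7.5648, 4.4, 1.0185 → Σ = 18.5565
T = 18.5565 / 7.2664 = 2.553741… → 2.55

2.55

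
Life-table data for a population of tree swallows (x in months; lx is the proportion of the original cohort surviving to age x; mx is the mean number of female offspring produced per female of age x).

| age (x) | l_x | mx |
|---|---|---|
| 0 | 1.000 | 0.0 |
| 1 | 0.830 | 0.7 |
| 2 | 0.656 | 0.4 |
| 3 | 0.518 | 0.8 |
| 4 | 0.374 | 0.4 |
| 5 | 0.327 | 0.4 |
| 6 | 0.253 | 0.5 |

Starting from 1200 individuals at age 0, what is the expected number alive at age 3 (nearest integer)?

622

Expected survivors = N0 · l_3 = 1200 × 0.518 = 621.6 → 622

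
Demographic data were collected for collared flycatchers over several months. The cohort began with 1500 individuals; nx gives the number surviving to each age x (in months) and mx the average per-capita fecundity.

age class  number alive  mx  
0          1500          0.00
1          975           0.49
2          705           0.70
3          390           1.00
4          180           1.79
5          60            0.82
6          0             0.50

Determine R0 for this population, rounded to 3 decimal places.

lx = nx/n0 = nx/1500: 1, 0.65, 0.47, 0.26, 0.12, 0.04, 0
lx·mx by age: 0, 0.3185, 0.329, 0.26, 0.2148, 0.0328, 0
R0 = Σ lx·mx = 1.1551 → 1.155

1.155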